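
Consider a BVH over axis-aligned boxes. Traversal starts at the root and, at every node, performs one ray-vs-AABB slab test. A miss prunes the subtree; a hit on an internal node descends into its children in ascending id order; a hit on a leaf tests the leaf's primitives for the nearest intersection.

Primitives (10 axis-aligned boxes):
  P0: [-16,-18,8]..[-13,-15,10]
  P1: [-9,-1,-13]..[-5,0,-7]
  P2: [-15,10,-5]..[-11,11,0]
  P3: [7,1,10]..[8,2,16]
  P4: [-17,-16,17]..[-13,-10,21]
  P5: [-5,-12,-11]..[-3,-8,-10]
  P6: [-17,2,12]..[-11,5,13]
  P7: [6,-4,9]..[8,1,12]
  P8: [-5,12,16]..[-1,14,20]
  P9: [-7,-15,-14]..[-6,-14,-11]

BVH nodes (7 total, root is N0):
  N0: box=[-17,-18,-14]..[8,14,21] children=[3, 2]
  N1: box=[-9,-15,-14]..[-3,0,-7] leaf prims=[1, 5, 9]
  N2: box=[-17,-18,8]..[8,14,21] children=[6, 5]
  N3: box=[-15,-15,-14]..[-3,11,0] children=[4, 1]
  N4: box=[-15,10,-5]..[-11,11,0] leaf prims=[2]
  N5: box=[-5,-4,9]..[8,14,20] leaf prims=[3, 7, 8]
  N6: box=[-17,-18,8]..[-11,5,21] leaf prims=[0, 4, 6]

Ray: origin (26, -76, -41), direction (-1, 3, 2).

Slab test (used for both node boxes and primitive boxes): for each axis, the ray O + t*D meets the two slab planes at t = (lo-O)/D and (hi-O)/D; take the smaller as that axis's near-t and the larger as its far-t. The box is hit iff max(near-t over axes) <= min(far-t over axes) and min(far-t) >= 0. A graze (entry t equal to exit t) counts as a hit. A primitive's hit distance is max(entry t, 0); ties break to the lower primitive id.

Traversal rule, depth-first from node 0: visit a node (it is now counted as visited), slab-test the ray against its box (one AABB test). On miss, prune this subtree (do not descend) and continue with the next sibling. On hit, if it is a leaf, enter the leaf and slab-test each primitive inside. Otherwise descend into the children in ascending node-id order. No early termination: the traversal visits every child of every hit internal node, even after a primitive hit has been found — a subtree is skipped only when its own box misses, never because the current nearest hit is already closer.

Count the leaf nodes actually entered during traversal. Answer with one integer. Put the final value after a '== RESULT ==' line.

Trace the traversal:
N0 x:[18,43] y:[58/3,30] z:[27/2,31] -> hit [58/3,30], descend [2, 3]
  N2 x:[18,43] y:[58/3,30] z:[49/2,31] -> hit [49/2,30], descend [5, 6]
    N5 x:[18,31] y:[24,30] z:[25,61/2] -> hit [25,30] leaf, test {P3(miss), P7(miss), P8@t=88/3}
    N6 x:[37,43] y:[58/3,27] z:[49/2,31] -> miss, prune
  N3 x:[29,41] y:[61/3,29] z:[27/2,41/2] -> miss, prune

5 AABB tests over nodes [0, 2, 5, 6, 3]; 1 leaf entered; closest P8.

== RESULT ==
1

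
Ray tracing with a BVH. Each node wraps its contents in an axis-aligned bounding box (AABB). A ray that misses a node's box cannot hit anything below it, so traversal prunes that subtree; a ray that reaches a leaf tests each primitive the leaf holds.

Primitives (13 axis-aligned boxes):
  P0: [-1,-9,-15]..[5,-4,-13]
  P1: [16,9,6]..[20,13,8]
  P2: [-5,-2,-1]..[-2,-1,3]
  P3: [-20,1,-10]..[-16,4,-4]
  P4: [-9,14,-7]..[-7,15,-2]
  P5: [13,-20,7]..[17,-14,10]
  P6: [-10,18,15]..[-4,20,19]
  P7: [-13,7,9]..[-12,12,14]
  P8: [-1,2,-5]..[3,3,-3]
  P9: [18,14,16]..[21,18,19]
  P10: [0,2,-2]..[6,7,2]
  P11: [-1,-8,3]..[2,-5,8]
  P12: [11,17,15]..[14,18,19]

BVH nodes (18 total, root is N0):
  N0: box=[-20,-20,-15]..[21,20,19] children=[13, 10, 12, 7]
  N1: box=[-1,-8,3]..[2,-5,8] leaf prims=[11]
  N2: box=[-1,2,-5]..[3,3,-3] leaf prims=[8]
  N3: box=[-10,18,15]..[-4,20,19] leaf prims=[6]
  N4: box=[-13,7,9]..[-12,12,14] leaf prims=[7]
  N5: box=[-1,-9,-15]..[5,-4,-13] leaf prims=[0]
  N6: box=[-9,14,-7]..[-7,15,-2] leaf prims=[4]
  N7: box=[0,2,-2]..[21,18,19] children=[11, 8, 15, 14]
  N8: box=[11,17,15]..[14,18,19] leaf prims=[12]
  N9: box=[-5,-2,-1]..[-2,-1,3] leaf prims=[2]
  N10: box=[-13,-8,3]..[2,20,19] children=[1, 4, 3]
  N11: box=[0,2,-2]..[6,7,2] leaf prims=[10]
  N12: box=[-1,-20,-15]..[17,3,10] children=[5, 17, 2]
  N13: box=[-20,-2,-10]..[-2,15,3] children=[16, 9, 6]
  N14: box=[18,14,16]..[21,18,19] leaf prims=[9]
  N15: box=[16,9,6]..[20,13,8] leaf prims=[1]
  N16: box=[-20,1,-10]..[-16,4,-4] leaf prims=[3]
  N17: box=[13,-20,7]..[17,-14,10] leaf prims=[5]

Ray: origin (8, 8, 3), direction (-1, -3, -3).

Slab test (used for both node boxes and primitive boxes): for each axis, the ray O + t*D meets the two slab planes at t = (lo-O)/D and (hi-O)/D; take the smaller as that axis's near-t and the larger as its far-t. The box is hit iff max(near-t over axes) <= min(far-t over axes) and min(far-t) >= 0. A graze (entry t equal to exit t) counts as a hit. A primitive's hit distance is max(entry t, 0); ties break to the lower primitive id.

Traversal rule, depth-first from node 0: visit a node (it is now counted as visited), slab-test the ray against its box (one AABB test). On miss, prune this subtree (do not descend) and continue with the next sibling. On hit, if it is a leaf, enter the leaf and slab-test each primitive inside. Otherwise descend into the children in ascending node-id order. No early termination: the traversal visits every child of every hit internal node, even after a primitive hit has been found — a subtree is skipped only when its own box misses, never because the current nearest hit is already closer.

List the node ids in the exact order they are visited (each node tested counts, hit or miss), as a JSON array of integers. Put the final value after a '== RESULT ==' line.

Trace the traversal:
N0 x:[-13,28] y:[-4,28/3] z:[-16/3,6] -> hit [-4,6], descend [7, 10, 12, 13]
  N7 x:[-13,8] y:[-10/3,2] z:[-16/3,5/3] -> hit [-10/3,5/3], descend [8, 11, 14, 15]
    N8 x:[-6,-3] y:[-10/3,-3] z:[-16/3,-4] -> miss, prune
    N11 x:[2,8] y:[1/3,2] z:[1/3,5/3] -> miss, prune
    N14 x:[-13,-10] y:[-10/3,-2] z:[-16/3,-13/3] -> miss, prune
    N15 x:[-12,-8] y:[-5/3,-1/3] z:[-5/3,-1] -> miss, prune
  N10 x:[6,21] y:[-4,16/3] z:[-16/3,0] -> miss, prune
  N12 x:[-9,9] y:[5/3,28/3] z:[-7/3,6] -> hit [5/3,6], descend [2, 5, 17]
    N2 x:[5,9] y:[5/3,2] z:[2,8/3] -> miss, prune
    N5 x:[3,9] y:[4,17/3] z:[16/3,6] -> hit [16/3,17/3] leaf, test {P0@t=16/3}
    N17 x:[-9,-5] y:[22/3,28/3] z:[-7/3,-4/3] -> miss, prune
  N13 x:[10,28] y:[-7/3,10/3] z:[0,13/3] -> miss, prune

Summary -> nodes [0, 7, 8, 11, 14, 15, 10, 12, 2, 5, 17, 13]; box-tests=12; leaf-entries=1; first=P0

== RESULT ==
[0, 7, 8, 11, 14, 15, 10, 12, 2, 5, 17, 13]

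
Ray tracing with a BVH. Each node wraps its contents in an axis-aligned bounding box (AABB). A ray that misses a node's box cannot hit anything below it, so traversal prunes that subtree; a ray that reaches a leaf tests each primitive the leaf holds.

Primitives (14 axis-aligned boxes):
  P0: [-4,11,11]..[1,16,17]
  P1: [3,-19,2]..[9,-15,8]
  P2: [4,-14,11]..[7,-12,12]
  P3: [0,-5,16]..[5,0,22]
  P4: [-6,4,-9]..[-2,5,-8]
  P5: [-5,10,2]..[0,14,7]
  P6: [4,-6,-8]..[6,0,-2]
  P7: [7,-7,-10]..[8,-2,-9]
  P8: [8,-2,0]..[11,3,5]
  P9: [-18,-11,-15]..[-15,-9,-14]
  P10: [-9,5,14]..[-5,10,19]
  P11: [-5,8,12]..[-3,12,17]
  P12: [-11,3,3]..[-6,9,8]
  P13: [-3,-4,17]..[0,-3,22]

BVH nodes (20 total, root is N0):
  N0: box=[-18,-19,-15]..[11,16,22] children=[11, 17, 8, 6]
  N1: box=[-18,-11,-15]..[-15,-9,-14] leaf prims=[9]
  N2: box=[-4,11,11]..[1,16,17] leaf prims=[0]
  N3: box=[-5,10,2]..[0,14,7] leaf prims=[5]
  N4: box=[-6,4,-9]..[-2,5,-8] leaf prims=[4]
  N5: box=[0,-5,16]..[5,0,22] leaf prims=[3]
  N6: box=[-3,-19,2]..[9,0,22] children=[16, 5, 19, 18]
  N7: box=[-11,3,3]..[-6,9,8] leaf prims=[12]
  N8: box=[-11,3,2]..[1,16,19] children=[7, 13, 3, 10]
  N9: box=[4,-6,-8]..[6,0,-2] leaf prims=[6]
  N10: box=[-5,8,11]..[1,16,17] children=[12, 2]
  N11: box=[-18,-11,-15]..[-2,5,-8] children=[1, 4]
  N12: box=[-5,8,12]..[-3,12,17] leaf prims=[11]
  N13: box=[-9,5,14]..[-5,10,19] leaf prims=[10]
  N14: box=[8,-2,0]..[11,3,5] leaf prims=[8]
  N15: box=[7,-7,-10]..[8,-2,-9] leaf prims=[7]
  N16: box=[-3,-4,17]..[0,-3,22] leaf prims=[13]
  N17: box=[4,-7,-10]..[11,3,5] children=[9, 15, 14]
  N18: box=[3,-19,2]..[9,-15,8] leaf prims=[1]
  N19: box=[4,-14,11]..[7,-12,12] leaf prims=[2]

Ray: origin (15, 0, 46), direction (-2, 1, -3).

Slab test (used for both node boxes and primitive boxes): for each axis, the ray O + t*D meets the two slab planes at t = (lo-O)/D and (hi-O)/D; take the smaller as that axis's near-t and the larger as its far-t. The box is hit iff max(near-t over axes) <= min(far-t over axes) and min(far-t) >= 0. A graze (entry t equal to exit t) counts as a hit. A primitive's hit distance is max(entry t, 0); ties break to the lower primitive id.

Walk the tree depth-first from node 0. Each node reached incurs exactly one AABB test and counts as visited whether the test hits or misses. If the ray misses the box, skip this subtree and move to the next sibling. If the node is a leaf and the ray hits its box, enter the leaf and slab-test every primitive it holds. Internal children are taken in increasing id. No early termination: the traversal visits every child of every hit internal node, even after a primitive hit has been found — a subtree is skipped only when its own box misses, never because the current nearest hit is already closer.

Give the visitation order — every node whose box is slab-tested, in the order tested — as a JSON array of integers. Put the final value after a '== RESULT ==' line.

Walk:
N0 x:[2,33/2] y:[-19,16] z:[8,61/3] -> hit [8,16], descend [6, 8, 11, 17]
  N6 x:[3,9] y:[-19,0] z:[8,44/3] -> miss, prune
  N8 x:[7,13] y:[3,16] z:[9,44/3] -> hit [9,13], descend [3, 7, 10, 13]
    N3 x:[15/2,10] y:[10,14] z:[13,44/3] -> miss, prune
    N7 x:[21/2,13] y:[3,9] z:[38/3,43/3] -> miss, prune
    N10 x:[7,10] y:[8,16] z:[29/3,35/3] -> hit [29/3,10], descend [2, 12]
      N2 x:[7,19/2] y:[11,16] z:[29/3,35/3] -> miss, prune
      N12 x:[9,10] y:[8,12] z:[29/3,34/3] -> hit [29/3,10] leaf, test {P11@t=29/3}
    N13 x:[10,12] y:[5,10] z:[9,32/3] -> hit [10,10] leaf, test {P10@t=10}
  N11 x:[17/2,33/2] y:[-11,5] z:[18,61/3] -> miss, prune
  N17 x:[2,11/2] y:[-7,3] z:[41/3,56/3] -> miss, prune

Summary -> nodes [0, 6, 8, 3, 7, 10, 2, 12, 13, 11, 17]; box-tests=11; leaf-entries=2; first=P11

== RESULT ==
[0, 6, 8, 3, 7, 10, 2, 12, 13, 11, 17]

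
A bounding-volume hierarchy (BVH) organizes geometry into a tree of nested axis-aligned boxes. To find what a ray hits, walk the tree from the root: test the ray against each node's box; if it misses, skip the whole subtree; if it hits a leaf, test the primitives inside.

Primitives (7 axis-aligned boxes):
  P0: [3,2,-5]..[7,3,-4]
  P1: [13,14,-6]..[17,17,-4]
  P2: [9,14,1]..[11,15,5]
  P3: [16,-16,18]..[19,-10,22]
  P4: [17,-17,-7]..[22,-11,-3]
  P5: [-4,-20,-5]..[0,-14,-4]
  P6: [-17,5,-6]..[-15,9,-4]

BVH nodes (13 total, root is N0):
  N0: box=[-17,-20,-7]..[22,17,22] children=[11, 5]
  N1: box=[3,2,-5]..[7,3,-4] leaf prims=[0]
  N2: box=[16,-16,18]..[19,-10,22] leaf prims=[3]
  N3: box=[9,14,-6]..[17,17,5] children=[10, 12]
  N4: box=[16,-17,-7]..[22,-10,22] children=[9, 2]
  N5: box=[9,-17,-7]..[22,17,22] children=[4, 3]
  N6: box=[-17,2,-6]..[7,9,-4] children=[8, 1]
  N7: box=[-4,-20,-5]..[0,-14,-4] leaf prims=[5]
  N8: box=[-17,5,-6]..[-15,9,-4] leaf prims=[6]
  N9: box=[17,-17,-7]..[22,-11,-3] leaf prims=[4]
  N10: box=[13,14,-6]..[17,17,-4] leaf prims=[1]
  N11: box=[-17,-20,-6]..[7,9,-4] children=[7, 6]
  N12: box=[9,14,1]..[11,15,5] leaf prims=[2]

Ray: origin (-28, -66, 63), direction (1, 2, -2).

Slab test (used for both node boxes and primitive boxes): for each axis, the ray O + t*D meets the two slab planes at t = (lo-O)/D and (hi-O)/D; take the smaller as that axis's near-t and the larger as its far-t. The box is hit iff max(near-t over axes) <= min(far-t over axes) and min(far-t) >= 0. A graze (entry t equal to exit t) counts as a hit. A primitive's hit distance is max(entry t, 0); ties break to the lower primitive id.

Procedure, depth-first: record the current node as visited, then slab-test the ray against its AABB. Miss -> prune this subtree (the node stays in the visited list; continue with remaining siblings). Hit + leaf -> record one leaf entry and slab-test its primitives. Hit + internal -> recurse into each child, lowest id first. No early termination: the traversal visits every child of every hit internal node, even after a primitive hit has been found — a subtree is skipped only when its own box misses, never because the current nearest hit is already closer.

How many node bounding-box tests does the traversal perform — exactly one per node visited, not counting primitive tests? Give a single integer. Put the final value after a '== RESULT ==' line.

Trace the traversal:
N0 x:[11,50] y:[23,83/2] z:[41/2,35] -> hit [23,35], descend [5, 11]
  N5 x:[37,50] y:[49/2,83/2] z:[41/2,35] -> miss, prune
  N11 x:[11,35] y:[23,75/2] z:[67/2,69/2] -> hit [67/2,69/2], descend [6, 7]
    N6 x:[11,35] y:[34,75/2] z:[67/2,69/2] -> hit [34,69/2], descend [1, 8]
      N1 x:[31,35] y:[34,69/2] z:[67/2,34] -> hit [34,34] leaf, test {P0@t=34}
      N8 x:[11,13] y:[71/2,75/2] z:[67/2,69/2] -> miss, prune
    N7 x:[24,28] y:[23,26] z:[67/2,34] -> miss, prune

order=[0, 5, 11, 6, 1, 8, 7]  |boxes|=7  |leaves|=1  hit=P0

== RESULT ==
7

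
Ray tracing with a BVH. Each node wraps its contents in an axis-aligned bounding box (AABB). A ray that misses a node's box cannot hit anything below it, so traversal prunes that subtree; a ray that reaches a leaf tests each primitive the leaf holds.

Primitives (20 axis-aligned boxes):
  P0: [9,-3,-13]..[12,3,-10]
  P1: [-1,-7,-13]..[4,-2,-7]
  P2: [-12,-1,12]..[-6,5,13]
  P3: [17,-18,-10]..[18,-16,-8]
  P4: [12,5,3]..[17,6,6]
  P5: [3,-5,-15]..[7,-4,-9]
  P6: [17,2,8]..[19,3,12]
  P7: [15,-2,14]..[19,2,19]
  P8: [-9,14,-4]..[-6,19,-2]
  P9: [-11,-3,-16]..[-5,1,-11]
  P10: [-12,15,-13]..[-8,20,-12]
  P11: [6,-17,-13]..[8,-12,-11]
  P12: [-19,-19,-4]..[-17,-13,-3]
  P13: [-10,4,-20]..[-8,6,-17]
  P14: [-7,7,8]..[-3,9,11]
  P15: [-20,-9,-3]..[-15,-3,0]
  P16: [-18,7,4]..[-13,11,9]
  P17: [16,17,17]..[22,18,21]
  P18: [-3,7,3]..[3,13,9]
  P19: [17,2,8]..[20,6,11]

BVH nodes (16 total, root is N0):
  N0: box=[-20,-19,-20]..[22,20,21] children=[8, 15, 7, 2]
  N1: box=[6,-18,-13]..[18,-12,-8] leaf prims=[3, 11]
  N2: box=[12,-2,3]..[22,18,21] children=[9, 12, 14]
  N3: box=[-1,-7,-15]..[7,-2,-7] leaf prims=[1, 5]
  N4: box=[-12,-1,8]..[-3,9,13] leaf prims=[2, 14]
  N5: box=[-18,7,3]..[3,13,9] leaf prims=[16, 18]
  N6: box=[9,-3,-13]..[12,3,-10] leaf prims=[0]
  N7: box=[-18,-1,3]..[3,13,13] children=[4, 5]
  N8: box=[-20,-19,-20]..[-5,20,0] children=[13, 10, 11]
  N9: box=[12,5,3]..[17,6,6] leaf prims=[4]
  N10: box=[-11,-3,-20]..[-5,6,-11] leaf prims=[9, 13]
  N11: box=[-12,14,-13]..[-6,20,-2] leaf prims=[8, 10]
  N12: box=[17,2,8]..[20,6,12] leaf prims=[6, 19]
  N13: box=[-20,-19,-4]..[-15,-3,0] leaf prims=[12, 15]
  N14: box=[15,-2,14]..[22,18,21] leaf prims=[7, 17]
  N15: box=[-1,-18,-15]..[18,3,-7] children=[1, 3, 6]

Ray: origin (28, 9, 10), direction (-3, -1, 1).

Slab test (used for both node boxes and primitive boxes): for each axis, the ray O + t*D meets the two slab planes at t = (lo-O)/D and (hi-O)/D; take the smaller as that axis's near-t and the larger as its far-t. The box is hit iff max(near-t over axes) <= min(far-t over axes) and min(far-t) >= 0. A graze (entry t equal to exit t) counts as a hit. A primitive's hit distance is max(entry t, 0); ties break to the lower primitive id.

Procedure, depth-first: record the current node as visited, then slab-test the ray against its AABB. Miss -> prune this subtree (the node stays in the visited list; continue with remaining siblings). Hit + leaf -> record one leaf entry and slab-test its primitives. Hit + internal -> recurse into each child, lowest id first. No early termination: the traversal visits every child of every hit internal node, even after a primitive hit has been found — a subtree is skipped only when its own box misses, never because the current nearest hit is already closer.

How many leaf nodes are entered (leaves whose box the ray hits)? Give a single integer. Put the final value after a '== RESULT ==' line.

Walk:
N0 x:[2,16] y:[-11,28] z:[-30,11] -> hit [2,11], descend [2, 7, 8, 15]
  N2 x:[2,16/3] y:[-9,11] z:[-7,11] -> hit [2,16/3], descend [9, 12, 14]
    N9 x:[11/3,16/3] y:[3,4] z:[-7,-4] -> miss, prune
    N12 x:[8/3,11/3] y:[3,7] z:[-2,2] -> miss, prune
    N14 x:[2,13/3] y:[-9,11] z:[4,11] -> hit [4,13/3] leaf, test {P7(miss), P17(miss)}
  N7 x:[25/3,46/3] y:[-4,10] z:[-7,3] -> miss, prune
  N8 x:[11,16] y:[-11,28] z:[-30,-10] -> miss, prune
  N15 x:[10/3,29/3] y:[6,27] z:[-25,-17] -> miss, prune

Summary -> nodes [0, 2, 9, 12, 14, 7, 8, 15]; box-tests=8; leaf-entries=1; first=miss

== RESULT ==
1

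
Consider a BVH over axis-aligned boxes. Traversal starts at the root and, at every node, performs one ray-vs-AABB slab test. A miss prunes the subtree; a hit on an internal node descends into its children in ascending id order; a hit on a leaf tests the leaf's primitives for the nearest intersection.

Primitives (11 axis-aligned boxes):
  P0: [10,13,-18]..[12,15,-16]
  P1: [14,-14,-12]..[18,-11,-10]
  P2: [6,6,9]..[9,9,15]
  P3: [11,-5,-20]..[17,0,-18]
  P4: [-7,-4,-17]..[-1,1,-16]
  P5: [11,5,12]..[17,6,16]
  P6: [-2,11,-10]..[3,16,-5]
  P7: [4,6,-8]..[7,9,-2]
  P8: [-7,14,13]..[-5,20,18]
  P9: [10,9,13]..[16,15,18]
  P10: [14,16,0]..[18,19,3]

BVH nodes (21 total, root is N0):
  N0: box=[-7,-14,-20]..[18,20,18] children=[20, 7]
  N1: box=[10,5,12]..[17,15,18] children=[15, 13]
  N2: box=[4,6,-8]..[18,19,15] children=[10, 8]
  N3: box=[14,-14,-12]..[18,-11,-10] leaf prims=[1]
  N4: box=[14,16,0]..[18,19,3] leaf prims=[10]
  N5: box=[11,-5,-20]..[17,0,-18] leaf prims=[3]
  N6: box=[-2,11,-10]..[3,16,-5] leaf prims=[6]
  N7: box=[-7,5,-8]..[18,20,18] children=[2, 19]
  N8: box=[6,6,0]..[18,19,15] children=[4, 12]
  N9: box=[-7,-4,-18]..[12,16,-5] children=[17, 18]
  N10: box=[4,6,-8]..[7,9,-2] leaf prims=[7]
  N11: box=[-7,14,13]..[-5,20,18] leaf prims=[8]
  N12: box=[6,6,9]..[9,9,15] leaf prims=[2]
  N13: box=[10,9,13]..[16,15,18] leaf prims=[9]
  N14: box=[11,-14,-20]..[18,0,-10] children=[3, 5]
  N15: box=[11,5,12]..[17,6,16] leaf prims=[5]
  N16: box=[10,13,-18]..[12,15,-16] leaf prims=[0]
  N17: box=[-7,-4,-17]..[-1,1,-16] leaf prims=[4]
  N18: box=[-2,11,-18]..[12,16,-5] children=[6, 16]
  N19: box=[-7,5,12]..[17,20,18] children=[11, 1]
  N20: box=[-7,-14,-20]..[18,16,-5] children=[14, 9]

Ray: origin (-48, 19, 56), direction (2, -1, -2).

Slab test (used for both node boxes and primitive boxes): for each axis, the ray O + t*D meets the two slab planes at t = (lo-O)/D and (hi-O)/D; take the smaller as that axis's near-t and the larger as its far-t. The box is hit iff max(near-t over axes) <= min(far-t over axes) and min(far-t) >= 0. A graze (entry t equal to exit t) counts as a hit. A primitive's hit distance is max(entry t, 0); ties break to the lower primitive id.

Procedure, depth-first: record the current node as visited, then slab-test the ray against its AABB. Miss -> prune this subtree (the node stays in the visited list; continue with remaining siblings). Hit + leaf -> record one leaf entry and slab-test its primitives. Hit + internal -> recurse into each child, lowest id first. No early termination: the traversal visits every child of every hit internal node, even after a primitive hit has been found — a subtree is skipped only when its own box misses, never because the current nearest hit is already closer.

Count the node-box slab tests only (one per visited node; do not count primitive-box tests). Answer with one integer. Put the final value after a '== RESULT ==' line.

Trace the traversal:
N0 x:[41/2,33] y:[-1,33] z:[19,38] -> hit [41/2,33], descend [7, 20]
  N7 x:[41/2,33] y:[-1,14] z:[19,32] -> miss, prune
  N20 x:[41/2,33] y:[3,33] z:[61/2,38] -> hit [61/2,33], descend [9, 14]
    N9 x:[41/2,30] y:[3,23] z:[61/2,37] -> miss, prune
    N14 x:[59/2,33] y:[19,33] z:[33,38] -> hit [33,33], descend [3, 5]
      N3 x:[31,33] y:[30,33] z:[33,34] -> hit [33,33] leaf, test {P1@t=33}
      N5 x:[59/2,65/2] y:[19,24] z:[37,38] -> miss, prune

Visited [0, 7, 20, 9, 14, 3, 5]. Tests: 7 box, 1 leaf. Nearest: P1.

== RESULT ==
7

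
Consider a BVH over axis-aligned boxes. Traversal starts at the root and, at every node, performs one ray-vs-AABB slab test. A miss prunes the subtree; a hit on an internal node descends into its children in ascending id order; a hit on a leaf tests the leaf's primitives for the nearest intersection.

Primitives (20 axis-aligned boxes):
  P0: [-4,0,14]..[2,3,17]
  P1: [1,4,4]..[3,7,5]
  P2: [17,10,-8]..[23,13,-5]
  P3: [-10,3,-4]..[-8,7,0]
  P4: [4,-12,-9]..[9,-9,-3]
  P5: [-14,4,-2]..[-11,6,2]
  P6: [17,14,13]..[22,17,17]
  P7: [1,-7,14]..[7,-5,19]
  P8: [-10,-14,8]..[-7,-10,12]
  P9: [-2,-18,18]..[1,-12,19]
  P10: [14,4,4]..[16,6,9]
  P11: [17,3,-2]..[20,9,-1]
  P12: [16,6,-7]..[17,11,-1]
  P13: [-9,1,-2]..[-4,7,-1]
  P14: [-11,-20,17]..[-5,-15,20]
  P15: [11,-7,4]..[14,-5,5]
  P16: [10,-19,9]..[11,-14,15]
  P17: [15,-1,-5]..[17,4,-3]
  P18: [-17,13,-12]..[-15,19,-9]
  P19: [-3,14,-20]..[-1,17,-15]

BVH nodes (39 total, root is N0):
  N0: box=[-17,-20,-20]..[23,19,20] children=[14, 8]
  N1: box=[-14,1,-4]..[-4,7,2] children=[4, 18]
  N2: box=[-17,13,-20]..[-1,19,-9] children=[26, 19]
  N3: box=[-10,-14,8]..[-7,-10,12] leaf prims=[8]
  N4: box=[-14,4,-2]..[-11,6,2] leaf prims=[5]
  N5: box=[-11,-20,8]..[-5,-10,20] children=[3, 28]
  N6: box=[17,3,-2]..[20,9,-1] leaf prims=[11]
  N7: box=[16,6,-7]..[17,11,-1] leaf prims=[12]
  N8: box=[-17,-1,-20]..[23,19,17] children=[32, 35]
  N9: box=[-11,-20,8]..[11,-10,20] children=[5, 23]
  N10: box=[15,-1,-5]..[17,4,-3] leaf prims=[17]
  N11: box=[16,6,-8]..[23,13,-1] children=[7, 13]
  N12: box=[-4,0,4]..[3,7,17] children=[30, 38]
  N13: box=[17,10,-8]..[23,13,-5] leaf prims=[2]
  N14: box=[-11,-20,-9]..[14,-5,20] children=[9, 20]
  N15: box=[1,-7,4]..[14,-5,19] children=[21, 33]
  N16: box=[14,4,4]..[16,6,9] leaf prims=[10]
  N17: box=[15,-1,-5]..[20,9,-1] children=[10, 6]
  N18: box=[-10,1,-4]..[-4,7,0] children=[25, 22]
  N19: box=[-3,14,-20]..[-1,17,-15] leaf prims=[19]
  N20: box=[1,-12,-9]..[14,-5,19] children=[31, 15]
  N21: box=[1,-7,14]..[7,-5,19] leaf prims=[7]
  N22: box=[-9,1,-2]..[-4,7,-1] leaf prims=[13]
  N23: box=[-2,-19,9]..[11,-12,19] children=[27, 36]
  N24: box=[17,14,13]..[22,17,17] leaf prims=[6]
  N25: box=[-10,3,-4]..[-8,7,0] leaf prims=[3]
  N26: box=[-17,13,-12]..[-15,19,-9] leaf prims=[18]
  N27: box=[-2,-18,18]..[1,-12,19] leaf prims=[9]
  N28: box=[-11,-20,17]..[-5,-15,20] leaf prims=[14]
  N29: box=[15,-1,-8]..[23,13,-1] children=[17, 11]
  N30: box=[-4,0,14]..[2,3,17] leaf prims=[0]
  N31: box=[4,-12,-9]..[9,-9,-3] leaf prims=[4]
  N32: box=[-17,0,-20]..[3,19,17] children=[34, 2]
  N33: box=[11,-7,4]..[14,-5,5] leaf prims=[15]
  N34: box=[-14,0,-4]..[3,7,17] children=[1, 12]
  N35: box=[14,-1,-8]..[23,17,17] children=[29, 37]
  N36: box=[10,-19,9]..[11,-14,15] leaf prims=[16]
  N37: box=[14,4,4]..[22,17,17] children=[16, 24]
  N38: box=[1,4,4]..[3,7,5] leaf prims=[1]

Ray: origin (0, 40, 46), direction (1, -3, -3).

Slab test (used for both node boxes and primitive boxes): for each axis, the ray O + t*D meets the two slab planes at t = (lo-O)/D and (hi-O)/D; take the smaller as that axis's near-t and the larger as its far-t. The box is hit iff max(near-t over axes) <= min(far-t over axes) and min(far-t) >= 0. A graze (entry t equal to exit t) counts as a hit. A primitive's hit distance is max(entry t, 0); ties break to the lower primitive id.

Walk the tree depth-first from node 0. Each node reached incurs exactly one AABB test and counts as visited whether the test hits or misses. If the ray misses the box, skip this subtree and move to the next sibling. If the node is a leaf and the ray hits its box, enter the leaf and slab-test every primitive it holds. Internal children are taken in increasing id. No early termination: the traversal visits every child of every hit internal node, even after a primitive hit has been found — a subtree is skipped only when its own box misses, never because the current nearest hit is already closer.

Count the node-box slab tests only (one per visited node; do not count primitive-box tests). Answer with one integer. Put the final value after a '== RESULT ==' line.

Walk:
N0 x:[-17,23] y:[7,20] z:[26/3,22] -> hit [26/3,20], descend [8, 14]
  N8 x:[-17,23] y:[7,41/3] z:[29/3,22] -> hit [29/3,41/3], descend [32, 35]
    N32 x:[-17,3] y:[7,40/3] z:[29/3,22] -> miss, prune
    N35 x:[14,23] y:[23/3,41/3] z:[29/3,18] -> miss, prune
  N14 x:[-11,14] y:[15,20] z:[26/3,55/3] -> miss, prune

5 AABB tests over nodes [0, 8, 32, 35, 14]; 0 leaves entered; closest miss.

== RESULT ==
5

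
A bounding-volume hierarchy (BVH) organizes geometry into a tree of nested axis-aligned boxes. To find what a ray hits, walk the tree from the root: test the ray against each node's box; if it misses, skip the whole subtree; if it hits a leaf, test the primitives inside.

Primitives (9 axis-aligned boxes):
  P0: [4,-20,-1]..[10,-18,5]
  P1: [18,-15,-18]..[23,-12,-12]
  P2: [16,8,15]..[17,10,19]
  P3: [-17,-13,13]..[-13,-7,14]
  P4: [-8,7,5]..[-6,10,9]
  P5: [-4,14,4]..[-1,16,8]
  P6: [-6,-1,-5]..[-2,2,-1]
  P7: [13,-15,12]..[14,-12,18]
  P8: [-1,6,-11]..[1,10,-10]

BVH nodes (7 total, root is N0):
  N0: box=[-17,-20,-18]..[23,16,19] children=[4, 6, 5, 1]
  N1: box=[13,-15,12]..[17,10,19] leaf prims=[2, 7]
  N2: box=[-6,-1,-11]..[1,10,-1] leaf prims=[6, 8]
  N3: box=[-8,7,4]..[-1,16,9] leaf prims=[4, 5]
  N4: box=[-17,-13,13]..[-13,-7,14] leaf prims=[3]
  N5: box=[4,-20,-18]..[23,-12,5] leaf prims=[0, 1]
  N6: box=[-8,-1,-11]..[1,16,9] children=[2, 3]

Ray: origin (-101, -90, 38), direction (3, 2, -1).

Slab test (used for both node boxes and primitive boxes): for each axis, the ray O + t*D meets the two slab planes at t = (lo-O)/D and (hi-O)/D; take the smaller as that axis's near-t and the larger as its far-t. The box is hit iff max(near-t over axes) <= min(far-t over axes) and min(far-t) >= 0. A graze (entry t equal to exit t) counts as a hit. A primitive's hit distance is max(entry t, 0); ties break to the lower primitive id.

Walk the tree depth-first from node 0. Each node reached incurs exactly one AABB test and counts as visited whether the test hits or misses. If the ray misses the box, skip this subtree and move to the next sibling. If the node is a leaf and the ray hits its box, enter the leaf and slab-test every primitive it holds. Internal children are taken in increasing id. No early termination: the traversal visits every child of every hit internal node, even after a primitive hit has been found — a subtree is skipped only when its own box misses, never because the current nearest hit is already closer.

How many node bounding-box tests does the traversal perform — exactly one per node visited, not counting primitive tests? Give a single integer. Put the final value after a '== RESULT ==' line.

Trace the traversal:
N0 x:[28,124/3] y:[35,53] z:[19,56] -> hit [35,124/3], descend [1, 4, 5, 6]
  N1 x:[38,118/3] y:[75/2,50] z:[19,26] -> miss, prune
  N4 x:[28,88/3] y:[77/2,83/2] z:[24,25] -> miss, prune
  N5 x:[35,124/3] y:[35,39] z:[33,56] -> hit [35,39] leaf, test {P0@t=35, P1(miss)}
  N6 x:[31,34] y:[89/2,53] z:[29,49] -> miss, prune

order=[0, 1, 4, 5, 6]  |boxes|=5  |leaves|=1  hit=P0

== RESULT ==
5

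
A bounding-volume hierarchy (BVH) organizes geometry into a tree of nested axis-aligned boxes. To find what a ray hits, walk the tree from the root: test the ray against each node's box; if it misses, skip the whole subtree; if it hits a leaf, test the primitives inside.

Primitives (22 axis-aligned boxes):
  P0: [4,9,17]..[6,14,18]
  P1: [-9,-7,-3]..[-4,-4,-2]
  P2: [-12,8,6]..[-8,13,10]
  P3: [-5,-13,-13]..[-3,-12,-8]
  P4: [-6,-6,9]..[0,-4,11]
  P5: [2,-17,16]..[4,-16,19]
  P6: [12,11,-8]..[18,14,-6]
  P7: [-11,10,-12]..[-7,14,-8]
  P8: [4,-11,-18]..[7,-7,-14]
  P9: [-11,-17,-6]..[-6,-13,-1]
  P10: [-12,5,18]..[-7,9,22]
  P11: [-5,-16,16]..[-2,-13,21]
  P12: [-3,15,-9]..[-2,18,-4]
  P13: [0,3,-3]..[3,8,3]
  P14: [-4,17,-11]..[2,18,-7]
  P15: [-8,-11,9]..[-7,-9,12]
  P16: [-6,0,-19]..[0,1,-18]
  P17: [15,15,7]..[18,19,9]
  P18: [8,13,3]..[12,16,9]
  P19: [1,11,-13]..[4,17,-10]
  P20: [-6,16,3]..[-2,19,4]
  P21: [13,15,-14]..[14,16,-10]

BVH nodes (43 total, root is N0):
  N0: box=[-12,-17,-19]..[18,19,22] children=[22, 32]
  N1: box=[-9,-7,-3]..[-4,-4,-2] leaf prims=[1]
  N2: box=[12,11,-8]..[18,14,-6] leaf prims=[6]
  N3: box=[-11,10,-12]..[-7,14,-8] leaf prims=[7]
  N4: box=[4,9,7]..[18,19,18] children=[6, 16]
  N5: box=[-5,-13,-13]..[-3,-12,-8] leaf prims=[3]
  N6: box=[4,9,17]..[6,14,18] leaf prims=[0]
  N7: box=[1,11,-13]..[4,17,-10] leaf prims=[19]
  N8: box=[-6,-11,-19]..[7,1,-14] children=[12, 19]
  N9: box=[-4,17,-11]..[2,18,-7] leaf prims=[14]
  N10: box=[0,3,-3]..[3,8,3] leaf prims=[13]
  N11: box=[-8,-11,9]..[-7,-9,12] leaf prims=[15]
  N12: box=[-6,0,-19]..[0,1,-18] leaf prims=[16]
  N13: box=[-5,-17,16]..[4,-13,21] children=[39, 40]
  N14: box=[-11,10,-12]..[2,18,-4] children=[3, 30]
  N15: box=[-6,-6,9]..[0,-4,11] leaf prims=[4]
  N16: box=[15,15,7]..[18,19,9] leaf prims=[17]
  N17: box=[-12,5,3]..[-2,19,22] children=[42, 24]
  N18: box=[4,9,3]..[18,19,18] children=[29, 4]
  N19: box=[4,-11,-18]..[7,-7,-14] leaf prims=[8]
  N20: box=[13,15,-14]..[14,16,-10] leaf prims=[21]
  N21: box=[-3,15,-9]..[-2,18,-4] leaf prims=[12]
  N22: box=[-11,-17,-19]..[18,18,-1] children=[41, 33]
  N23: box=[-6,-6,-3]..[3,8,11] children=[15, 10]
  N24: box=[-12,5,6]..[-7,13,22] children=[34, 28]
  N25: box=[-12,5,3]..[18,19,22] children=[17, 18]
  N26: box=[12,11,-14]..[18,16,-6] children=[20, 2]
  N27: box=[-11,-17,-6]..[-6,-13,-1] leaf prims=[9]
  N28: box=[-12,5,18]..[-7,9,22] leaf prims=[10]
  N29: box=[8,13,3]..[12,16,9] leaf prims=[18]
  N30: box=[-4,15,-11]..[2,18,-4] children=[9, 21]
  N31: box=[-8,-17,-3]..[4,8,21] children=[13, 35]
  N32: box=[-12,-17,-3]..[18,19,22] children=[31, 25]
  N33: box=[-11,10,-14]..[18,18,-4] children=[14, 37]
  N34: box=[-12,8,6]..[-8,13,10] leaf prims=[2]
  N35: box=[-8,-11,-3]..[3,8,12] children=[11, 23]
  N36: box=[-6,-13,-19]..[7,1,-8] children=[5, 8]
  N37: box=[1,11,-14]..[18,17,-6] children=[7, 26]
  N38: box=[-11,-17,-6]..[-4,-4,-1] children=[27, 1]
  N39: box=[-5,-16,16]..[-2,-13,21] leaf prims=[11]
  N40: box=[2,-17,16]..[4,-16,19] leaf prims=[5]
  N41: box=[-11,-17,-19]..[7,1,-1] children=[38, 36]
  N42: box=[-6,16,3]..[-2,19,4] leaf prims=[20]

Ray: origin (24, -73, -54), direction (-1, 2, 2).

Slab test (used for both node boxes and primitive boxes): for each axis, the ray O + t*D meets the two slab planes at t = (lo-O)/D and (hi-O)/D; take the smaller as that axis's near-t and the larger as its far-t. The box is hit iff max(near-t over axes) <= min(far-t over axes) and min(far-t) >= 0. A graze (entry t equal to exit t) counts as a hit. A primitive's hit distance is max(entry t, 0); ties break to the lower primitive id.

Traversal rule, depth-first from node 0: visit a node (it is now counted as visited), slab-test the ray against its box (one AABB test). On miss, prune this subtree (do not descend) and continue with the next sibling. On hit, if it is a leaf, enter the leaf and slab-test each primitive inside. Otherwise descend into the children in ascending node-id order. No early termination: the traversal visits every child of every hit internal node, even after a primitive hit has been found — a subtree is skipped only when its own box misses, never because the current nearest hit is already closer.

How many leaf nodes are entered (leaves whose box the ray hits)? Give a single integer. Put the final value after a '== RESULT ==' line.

Traverse from the root:
N0 x:[6,36] y:[28,46] z:[35/2,38] -> hit [28,36], descend [22, 32]
  N22 x:[6,35] y:[28,91/2] z:[35/2,53/2] -> miss, prune
  N32 x:[6,36] y:[28,46] z:[51/2,38] -> hit [28,36], descend [25, 31]
    N25 x:[6,36] y:[39,46] z:[57/2,38] -> miss, prune
    N31 x:[20,32] y:[28,81/2] z:[51/2,75/2] -> hit [28,32], descend [13, 35]
      N13 x:[20,29] y:[28,30] z:[35,75/2] -> miss, prune
      N35 x:[21,32] y:[31,81/2] z:[51/2,33] -> hit [31,32], descend [11, 23]
        N11 x:[31,32] y:[31,32] z:[63/2,33] -> hit [63/2,32] leaf, test {P15@t=63/2}
        N23 x:[21,30] y:[67/2,81/2] z:[51/2,65/2] -> miss, prune

9 AABB tests over nodes [0, 22, 32, 25, 31, 13, 35, 11, 23]; 1 leaf entered; closest P15.

== RESULT ==
1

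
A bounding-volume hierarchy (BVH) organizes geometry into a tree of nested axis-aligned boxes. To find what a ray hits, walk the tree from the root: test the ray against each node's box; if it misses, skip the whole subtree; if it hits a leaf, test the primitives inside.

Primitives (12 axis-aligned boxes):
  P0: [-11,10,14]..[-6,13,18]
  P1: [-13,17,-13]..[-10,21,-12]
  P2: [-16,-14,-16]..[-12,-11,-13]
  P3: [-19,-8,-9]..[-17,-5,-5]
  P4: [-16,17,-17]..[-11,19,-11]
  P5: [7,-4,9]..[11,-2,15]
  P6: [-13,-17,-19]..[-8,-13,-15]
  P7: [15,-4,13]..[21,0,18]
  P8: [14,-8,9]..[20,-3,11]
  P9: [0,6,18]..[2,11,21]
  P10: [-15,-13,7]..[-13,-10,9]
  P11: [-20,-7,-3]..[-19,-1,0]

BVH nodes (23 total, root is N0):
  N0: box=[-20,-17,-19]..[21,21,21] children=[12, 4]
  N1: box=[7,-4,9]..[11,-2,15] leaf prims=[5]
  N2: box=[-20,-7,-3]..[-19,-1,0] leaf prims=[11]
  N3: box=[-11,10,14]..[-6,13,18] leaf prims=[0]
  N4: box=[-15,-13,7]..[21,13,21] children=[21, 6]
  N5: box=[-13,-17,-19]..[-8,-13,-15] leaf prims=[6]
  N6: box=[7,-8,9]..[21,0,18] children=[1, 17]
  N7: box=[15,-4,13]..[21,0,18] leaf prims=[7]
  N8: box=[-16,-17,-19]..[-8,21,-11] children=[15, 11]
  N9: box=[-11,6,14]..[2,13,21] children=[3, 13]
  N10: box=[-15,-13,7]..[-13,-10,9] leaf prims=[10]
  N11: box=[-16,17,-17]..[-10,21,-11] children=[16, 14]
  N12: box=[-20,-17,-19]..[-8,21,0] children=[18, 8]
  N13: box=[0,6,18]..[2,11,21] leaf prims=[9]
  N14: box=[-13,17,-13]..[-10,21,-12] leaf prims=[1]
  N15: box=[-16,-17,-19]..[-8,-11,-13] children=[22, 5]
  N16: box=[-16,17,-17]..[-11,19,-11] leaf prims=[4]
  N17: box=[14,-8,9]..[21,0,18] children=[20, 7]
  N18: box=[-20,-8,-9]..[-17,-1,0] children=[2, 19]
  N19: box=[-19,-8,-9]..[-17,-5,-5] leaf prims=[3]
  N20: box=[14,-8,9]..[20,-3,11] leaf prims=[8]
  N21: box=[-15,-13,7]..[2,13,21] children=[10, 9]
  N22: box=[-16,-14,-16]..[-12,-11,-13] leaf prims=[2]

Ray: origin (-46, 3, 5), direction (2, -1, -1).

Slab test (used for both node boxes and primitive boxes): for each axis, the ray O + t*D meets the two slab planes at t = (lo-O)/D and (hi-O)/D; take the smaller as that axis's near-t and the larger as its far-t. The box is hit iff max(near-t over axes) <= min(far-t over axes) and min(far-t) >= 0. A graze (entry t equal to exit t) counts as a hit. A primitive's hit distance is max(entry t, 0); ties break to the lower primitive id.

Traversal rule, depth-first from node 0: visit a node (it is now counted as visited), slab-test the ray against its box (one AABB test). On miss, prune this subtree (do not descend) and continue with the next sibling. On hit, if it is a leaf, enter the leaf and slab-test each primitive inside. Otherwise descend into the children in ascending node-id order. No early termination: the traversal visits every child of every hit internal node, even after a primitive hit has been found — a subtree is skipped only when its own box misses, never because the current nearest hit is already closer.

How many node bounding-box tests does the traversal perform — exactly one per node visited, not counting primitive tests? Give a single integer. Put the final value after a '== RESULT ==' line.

Traverse from the root:
N0 x:[13,67/2] y:[-18,20] z:[-16,24] -> hit [13,20], descend [4, 12]
  N4 x:[31/2,67/2] y:[-10,16] z:[-16,-2] -> miss, prune
  N12 x:[13,19] y:[-18,20] z:[5,24] -> hit [13,19], descend [8, 18]
    N8 x:[15,19] y:[-18,20] z:[16,24] -> hit [16,19], descend [11, 15]
      N11 x:[15,18] y:[-18,-14] z:[16,22] -> miss, prune
      N15 x:[15,19] y:[14,20] z:[18,24] -> hit [18,19], descend [5, 22]
        N5 x:[33/2,19] y:[16,20] z:[20,24] -> miss, prune
        N22 x:[15,17] y:[14,17] z:[18,21] -> miss, prune
    N18 x:[13,29/2] y:[4,11] z:[5,14] -> miss, prune

Summary -> nodes [0, 4, 12, 8, 11, 15, 5, 22, 18]; box-tests=9; leaf-entries=0; first=miss

== RESULT ==
9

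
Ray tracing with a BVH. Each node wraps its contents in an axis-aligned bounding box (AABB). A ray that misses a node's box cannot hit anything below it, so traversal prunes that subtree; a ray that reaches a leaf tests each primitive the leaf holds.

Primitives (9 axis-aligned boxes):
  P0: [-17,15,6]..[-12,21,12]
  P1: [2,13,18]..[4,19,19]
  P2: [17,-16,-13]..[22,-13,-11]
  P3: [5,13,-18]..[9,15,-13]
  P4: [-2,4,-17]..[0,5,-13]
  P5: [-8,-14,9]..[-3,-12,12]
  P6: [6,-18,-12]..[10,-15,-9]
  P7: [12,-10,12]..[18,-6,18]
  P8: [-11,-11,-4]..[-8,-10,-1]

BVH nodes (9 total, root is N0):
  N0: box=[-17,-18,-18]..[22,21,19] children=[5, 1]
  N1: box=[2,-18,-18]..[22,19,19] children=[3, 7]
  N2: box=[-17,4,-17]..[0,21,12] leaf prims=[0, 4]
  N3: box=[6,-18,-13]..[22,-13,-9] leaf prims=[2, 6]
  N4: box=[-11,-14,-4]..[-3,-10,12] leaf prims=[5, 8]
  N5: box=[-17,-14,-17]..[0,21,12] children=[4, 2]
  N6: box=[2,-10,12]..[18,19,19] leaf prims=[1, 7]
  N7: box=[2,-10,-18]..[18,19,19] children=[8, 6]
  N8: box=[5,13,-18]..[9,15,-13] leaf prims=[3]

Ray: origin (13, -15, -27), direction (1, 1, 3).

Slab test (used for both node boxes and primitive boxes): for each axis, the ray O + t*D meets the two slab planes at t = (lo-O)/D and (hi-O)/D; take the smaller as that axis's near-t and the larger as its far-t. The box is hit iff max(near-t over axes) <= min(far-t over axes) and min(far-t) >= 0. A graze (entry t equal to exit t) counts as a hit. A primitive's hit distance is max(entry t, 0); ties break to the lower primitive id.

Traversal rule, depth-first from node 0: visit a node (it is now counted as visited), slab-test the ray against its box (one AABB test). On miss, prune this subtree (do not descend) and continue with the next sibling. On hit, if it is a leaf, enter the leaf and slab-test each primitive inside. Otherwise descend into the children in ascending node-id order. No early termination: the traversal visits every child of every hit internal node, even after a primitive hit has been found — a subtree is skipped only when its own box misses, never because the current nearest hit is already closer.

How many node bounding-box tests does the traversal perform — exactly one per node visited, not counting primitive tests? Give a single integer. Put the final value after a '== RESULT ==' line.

Trace the traversal:
N0 x:[-30,9] y:[-3,36] z:[3,46/3] -> hit [3,9], descend [1, 5]
  N1 x:[-11,9] y:[-3,34] z:[3,46/3] -> hit [3,9], descend [3, 7]
    N3 x:[-7,9] y:[-3,2] z:[14/3,6] -> miss, prune
    N7 x:[-11,5] y:[5,34] z:[3,46/3] -> hit [5,5], descend [6, 8]
      N6 x:[-11,5] y:[5,34] z:[13,46/3] -> miss, prune
      N8 x:[-8,-4] y:[28,30] z:[3,14/3] -> miss, prune
  N5 x:[-30,-13] y:[1,36] z:[10/3,13] -> miss, prune

Visited [0, 1, 3, 7, 6, 8, 5]. Tests: 7 box, 0 leaf. Nearest: miss.

== RESULT ==
7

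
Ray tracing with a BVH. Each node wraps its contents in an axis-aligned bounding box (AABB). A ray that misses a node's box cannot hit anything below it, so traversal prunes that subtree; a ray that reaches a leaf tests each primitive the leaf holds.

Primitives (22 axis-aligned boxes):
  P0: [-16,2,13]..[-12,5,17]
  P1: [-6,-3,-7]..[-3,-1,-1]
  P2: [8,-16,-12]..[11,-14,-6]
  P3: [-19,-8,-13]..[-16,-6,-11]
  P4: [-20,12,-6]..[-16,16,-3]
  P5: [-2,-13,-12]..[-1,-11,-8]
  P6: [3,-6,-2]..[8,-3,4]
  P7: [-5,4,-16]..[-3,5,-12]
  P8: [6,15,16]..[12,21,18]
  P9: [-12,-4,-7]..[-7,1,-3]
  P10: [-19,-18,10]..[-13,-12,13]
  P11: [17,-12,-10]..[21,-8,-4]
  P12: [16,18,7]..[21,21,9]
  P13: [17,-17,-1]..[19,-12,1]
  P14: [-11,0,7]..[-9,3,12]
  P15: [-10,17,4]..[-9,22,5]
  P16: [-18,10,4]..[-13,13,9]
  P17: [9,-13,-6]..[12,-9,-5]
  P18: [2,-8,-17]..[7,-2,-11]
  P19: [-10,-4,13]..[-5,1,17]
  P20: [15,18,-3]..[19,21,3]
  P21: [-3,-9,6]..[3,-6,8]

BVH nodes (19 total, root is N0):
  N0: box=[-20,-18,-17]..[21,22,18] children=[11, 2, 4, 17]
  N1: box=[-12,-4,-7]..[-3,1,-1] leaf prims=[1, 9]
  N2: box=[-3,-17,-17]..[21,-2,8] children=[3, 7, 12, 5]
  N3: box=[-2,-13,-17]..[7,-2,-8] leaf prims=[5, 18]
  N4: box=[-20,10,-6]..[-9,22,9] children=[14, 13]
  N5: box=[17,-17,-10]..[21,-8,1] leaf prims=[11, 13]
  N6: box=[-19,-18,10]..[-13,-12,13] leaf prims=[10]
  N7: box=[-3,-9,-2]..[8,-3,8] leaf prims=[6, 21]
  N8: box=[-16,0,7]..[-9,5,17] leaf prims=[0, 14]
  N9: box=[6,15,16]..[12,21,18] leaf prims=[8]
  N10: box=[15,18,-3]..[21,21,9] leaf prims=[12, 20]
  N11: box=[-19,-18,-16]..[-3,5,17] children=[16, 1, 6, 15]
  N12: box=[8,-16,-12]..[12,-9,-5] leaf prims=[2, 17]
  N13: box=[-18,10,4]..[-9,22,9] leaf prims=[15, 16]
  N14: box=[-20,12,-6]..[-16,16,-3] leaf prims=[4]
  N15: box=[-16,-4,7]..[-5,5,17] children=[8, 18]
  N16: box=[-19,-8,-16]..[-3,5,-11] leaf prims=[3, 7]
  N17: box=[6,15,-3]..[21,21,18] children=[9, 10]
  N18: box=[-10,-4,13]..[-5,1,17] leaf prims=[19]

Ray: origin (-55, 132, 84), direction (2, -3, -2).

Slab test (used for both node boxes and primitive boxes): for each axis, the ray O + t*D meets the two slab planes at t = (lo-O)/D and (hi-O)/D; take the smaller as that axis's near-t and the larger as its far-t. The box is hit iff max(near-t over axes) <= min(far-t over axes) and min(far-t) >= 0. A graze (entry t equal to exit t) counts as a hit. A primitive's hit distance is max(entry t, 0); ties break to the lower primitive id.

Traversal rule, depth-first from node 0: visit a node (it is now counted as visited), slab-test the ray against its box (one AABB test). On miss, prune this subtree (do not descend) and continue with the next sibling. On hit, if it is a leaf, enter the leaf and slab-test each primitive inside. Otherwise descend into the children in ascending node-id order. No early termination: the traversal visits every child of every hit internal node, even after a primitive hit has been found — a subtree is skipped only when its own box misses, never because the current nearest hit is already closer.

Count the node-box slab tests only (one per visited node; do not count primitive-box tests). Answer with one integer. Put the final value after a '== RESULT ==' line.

Walk:
N0 x:[35/2,38] y:[110/3,50] z:[33,101/2] -> hit [110/3,38], descend [2, 4, 11, 17]
  N2 x:[26,38] y:[134/3,149/3] z:[38,101/2] -> miss, prune
  N4 x:[35/2,23] y:[110/3,122/3] z:[75/2,45] -> miss, prune
  N11 x:[18,26] y:[127/3,50] z:[67/2,50] -> miss, prune
  N17 x:[61/2,38] y:[37,39] z:[33,87/2] -> hit [37,38], descend [9, 10]
    N9 x:[61/2,67/2] y:[37,39] z:[33,34] -> miss, prune
    N10 x:[35,38] y:[37,38] z:[75/2,87/2] -> hit [75/2,38] leaf, test {P12@t=75/2, P20(miss)}

order=[0, 2, 4, 11, 17, 9, 10]  |boxes|=7  |leaves|=1  hit=P12

== RESULT ==
7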